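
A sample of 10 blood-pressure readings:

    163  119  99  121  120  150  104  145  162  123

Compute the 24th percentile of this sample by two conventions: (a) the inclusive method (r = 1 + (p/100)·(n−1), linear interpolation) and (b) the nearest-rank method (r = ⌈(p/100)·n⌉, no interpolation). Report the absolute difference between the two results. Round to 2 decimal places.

Sorted: 99, 104, 119, 120, 121, 123, 145, 150, 162, 163.
n = 10.
(a) r = 3.16; between ranks 3 (119) and 4 (120): 119.16.
(b) the nearest-rank method: rank 3 → 119.
|119.16 − 119| = 0.16.

0.16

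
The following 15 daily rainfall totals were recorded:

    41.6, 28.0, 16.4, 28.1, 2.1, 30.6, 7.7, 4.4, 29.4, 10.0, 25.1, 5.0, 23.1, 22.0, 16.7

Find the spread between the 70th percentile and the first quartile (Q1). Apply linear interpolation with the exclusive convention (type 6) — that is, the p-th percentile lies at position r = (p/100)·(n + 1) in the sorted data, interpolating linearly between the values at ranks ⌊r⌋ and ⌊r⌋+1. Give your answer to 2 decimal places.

Sorted: 2.1, 4.4, 5.0, 7.7, 10.0, 16.4, 16.7, 22.0, 23.1, 25.1, 28.0, 28.1, 29.4, 30.6, 41.6.
n = 15.
P25: r = 4 (integer) → 7.7.
P70: r = 11.2; ranks 11–12 are 28.0, 28.1; interpolating gives 28.02.
Difference: 28.02 − 7.7 = 20.32.

20.32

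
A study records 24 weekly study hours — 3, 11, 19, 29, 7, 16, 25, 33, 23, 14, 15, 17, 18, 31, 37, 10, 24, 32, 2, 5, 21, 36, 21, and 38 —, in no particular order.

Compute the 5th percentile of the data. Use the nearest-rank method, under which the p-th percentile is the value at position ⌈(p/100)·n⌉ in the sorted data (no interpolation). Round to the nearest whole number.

3

Sorted: 2, 3, 5, 7, 10, 11, 14, 15, 16, 17, 18, 19, 21, 21, 23, 24, 25, 29, 31, 32, 33, 36, 37, 38.
n = 24.
Position = ⌈5/100 · 24⌉ = ⌈1.2⌉ = 2.
The value at rank 2 is 3.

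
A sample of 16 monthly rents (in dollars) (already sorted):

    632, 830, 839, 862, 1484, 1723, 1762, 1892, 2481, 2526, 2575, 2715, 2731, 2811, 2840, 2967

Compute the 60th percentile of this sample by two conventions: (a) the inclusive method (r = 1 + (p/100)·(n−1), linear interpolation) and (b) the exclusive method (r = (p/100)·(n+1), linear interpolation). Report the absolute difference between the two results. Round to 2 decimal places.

n = 16.
(a) r = 10 → value at rank 10 = 2526.
(b) r = 10.2; between ranks 10 (2526) and 11 (2575): 2535.8.
|2526 − 2535.8| = 9.8.

9.80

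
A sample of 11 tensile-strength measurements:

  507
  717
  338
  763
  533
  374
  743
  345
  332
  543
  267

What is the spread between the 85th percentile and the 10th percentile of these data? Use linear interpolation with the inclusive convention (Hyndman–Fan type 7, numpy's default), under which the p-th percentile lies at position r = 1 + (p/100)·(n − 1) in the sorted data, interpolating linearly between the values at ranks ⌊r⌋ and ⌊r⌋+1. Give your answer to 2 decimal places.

398.00

Sorted: 267, 332, 338, 345, 374, 507, 533, 543, 717, 743, 763.
n = 11.
P10: r = 2 (integer) → 332.
P85: r = 9.5; ranks 9–10 are 717, 743; interpolating gives 730.
Difference: 730 − 332 = 398.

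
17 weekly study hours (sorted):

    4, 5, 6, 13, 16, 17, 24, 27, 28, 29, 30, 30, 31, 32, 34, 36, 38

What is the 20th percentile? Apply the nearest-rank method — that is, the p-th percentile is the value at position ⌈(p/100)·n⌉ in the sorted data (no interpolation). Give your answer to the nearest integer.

13

n = 17.
Position = ⌈20/100 · 17⌉ = ⌈3.4⌉ = 4.
The value at rank 4 is 13.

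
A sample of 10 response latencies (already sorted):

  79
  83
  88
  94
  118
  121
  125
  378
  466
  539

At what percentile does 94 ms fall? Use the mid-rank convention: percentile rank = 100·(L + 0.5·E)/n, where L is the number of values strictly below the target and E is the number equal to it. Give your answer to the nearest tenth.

35.0

Count below 94: L = 3; count equal: E = 1; n = 10.
Percentile rank = 100·(3 + 0.5·1)/10 = 100·3.5/10 = 35.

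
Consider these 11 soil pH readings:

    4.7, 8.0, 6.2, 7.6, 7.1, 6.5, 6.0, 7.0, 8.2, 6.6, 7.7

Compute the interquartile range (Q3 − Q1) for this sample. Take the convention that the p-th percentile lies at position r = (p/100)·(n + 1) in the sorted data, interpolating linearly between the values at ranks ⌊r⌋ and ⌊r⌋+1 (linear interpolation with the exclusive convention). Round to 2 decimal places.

Sorted: 4.7, 6.0, 6.2, 6.5, 6.6, 7.0, 7.1, 7.6, 7.7, 8.0, 8.2.
n = 11.
P25: r = 3 (integer) → 6.2.
P75: r = 9 (integer) → 7.7.
Difference: 7.7 − 6.2 = 1.5.

1.50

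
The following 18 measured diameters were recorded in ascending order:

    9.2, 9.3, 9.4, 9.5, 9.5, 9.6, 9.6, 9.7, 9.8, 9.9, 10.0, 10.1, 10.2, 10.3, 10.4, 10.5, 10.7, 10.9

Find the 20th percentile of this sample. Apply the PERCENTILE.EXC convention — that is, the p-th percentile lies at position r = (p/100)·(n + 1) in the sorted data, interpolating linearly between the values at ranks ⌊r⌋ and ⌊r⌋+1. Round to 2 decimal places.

9.48

n = 18.
r = (20/100)·(18 + 1) = 3.8.
Rank 3 is 9.4 and rank 4 is 9.5.
Interpolate: 9.4 + 0.8·(9.5 − 9.4) = 9.4 + 0.8·0.1 = 9.48.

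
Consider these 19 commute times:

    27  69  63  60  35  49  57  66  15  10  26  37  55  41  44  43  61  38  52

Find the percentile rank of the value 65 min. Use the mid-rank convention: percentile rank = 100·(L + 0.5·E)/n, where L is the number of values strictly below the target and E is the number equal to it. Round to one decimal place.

89.5

Sorted: 10, 15, 26, 27, 35, 37, 38, 41, 43, 44, 49, 52, 55, 57, 60, 61, 63, 66, 69.
Count below 65: L = 17; count equal: E = 0; n = 19.
Percentile rank = 100·(17 + 0.5·0)/19 = 100·17/19 = 89.47.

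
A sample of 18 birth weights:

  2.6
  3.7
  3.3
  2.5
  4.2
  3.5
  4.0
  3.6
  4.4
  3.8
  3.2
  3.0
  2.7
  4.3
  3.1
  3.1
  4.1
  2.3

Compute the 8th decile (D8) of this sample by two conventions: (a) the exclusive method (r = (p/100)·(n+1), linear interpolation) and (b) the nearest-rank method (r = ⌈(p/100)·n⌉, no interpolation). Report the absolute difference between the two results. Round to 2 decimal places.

Sorted: 2.3, 2.5, 2.6, 2.7, 3.0, 3.1, 3.1, 3.2, 3.3, 3.5, 3.6, 3.7, 3.8, 4.0, 4.1, 4.2, 4.3, 4.4.
n = 18.
(a) r = 15.2; between ranks 15 (4.1) and 16 (4.2): 4.12.
(b) the nearest-rank method: rank 15 → 4.1.
|4.12 − 4.1| = 0.02.

0.02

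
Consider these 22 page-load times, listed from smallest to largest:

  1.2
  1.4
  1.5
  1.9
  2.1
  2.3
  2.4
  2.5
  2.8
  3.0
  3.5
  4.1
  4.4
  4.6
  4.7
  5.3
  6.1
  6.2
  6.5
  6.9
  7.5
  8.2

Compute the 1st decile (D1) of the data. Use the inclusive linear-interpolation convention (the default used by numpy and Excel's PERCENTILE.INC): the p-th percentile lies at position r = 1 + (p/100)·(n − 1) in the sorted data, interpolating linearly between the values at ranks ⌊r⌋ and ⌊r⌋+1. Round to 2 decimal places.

n = 22.
r = 1 + (10/100)·(22 − 1) = 1 + 2.1 = 3.1.
Rank 3 is 1.5 and rank 4 is 1.9.
Interpolate: 1.5 + 0.1·(1.9 − 1.5) = 1.5 + 0.1·0.4 = 1.54.

1.54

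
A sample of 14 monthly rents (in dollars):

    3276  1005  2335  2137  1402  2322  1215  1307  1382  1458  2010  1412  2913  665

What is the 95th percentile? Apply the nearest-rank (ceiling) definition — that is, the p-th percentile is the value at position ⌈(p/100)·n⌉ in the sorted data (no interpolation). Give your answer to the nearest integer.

Sorted: 665, 1005, 1215, 1307, 1382, 1402, 1412, 1458, 2010, 2137, 2322, 2335, 2913, 3276.
n = 14.
Position = ⌈95/100 · 14⌉ = ⌈13.3⌉ = 14.
The value at rank 14 is 3276.

3276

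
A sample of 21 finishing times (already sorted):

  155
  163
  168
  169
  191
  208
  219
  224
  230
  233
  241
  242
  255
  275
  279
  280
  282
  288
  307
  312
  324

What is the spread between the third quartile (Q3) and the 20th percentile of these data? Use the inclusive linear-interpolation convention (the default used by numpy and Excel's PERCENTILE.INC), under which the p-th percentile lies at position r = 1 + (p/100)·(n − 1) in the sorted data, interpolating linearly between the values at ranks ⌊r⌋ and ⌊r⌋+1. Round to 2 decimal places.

n = 21.
P20: r = 5 (integer) → 191.
P75: r = 16 (integer) → 280.
Difference: 280 − 191 = 89.

89.00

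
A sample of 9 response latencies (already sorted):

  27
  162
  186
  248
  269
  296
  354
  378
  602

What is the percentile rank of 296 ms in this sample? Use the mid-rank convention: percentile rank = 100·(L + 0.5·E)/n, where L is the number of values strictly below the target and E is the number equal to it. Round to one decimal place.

Count below 296: L = 5; count equal: E = 1; n = 9.
Percentile rank = 100·(5 + 0.5·1)/9 = 100·5.5/9 = 61.11.

61.1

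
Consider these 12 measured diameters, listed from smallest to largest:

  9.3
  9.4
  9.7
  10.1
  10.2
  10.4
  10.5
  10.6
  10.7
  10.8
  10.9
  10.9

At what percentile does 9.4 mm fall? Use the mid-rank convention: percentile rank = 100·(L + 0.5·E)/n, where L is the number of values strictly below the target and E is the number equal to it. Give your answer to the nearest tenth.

Count below 9.4: L = 1; count equal: E = 1; n = 12.
Percentile rank = 100·(1 + 0.5·1)/12 = 100·1.5/12 = 12.5.

12.5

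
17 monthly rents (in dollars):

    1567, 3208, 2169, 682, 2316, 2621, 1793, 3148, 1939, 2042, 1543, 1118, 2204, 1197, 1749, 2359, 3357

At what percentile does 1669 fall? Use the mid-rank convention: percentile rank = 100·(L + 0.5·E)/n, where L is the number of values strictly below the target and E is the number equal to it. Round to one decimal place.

Sorted: 682, 1118, 1197, 1543, 1567, 1749, 1793, 1939, 2042, 2169, 2204, 2316, 2359, 2621, 3148, 3208, 3357.
Count below 1669: L = 5; count equal: E = 0; n = 17.
Percentile rank = 100·(5 + 0.5·0)/17 = 100·5/17 = 29.41.

29.4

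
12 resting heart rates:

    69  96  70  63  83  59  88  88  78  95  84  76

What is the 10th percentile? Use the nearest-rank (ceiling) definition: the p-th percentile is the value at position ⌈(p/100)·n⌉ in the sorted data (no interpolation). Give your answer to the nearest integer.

Sorted: 59, 63, 69, 70, 76, 78, 83, 84, 88, 88, 95, 96.
n = 12.
Position = ⌈10/100 · 12⌉ = ⌈1.2⌉ = 2.
The value at rank 2 is 63.

63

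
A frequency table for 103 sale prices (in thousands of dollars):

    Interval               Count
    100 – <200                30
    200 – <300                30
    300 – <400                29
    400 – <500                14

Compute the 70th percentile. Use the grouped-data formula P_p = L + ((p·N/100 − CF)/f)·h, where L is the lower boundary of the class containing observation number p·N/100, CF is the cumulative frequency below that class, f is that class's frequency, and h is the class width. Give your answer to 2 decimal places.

341.72

N = 103; target position k = 70/100 · 103 = 72.1.
Cumulative frequencies: 30, 60, 89, 103.
Observation 72.1 falls in the class 300 – <400.
L = 300, CF = 60, f = 29, h = 100.
P70 = 300 + ((72.1 − 60)/29)·100 = 300 + 41.7241 = 341.724.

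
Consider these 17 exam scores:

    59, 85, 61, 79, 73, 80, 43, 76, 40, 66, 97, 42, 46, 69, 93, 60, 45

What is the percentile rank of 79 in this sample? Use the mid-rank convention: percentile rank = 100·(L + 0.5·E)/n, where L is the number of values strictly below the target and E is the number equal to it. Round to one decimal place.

73.5

Sorted: 40, 42, 43, 45, 46, 59, 60, 61, 66, 69, 73, 76, 79, 80, 85, 93, 97.
Count below 79: L = 12; count equal: E = 1; n = 17.
Percentile rank = 100·(12 + 0.5·1)/17 = 100·12.5/17 = 73.53.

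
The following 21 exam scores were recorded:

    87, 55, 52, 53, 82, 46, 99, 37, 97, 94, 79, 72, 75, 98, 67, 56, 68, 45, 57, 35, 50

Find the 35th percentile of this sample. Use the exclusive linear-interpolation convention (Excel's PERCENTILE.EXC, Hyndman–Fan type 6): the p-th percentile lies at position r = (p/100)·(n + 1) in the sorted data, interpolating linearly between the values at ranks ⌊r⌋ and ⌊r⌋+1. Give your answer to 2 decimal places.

Sorted: 35, 37, 45, 46, 50, 52, 53, 55, 56, 57, 67, 68, 72, 75, 79, 82, 87, 94, 97, 98, 99.
n = 21.
r = (35/100)·(21 + 1) = 7.7.
Rank 7 is 53 and rank 8 is 55.
Interpolate: 53 + 0.7·(55 − 53) = 53 + 0.7·2 = 54.4.

54.40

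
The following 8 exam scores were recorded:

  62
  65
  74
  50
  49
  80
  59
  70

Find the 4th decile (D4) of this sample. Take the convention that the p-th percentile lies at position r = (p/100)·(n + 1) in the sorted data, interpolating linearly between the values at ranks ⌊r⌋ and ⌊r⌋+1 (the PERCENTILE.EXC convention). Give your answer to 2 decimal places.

60.80

Sorted: 49, 50, 59, 62, 65, 70, 74, 80.
n = 8.
r = (40/100)·(8 + 1) = 3.6.
Rank 3 is 59 and rank 4 is 62.
Interpolate: 59 + 0.6·(62 − 59) = 59 + 0.6·3 = 60.8.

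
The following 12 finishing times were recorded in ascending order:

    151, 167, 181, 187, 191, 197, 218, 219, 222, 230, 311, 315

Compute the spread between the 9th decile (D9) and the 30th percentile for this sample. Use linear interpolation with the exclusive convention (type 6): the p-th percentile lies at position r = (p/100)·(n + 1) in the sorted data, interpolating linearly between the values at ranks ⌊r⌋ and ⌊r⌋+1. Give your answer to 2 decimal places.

127.40

n = 12.
P30: r = 3.9; ranks 3–4 are 181, 187; interpolating gives 186.4.
P90: r = 11.7; ranks 11–12 are 311, 315; interpolating gives 313.8.
Difference: 313.8 − 186.4 = 127.4.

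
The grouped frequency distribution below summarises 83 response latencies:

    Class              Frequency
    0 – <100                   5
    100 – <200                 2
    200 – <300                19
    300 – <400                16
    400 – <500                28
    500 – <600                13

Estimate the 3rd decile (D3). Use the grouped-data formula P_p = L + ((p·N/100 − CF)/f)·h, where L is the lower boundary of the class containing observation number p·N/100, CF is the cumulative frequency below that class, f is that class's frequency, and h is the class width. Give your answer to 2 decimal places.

294.21

N = 83; target position k = 30/100 · 83 = 24.9.
Cumulative frequencies: 5, 7, 26, 42, 70, 83.
Observation 24.9 falls in the class 200 – <300.
L = 200, CF = 7, f = 19, h = 100.
P30 = 200 + ((24.9 − 7)/19)·100 = 200 + 94.2105 = 294.211.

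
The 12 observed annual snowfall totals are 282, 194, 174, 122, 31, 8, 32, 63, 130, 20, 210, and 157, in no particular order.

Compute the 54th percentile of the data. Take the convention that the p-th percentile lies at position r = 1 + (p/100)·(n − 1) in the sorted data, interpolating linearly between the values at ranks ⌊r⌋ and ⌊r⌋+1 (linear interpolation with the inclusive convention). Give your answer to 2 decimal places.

Sorted: 8, 20, 31, 32, 63, 122, 130, 157, 174, 194, 210, 282.
n = 12.
r = 1 + (54/100)·(12 − 1) = 1 + 5.94 = 6.94.
Rank 6 is 122 and rank 7 is 130.
Interpolate: 122 + 0.94·(130 − 122) = 122 + 0.94·8 = 129.52.

129.52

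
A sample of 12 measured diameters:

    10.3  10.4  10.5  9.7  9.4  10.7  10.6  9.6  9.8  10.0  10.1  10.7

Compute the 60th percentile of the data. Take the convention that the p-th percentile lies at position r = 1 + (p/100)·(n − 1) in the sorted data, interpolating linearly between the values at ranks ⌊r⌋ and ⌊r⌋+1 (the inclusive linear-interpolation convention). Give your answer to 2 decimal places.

Sorted: 9.4, 9.6, 9.7, 9.8, 10.0, 10.1, 10.3, 10.4, 10.5, 10.6, 10.7, 10.7.
n = 12.
r = 1 + (60/100)·(12 − 1) = 1 + 6.6 = 7.6.
Rank 7 is 10.3 and rank 8 is 10.4.
Interpolate: 10.3 + 0.6·(10.4 − 10.3) = 10.3 + 0.6·0.1 = 10.36.

10.36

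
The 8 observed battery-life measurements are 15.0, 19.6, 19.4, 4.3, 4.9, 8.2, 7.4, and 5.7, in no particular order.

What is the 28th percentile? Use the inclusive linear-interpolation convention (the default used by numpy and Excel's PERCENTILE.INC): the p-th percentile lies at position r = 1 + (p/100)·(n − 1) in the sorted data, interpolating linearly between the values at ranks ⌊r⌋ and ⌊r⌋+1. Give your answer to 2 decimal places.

Sorted: 4.3, 4.9, 5.7, 7.4, 8.2, 15.0, 19.4, 19.6.
n = 8.
r = 1 + (28/100)·(8 − 1) = 1 + 1.96 = 2.96.
Rank 2 is 4.9 and rank 3 is 5.7.
Interpolate: 4.9 + 0.96·(5.7 − 4.9) = 4.9 + 0.96·0.8 = 5.668.

5.67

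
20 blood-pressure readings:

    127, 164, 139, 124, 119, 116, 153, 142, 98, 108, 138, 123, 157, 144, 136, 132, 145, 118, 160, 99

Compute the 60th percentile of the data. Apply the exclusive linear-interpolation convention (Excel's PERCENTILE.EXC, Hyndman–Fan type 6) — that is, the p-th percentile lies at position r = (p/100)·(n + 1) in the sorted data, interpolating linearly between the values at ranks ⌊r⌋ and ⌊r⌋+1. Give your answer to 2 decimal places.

138.60

Sorted: 98, 99, 108, 116, 118, 119, 123, 124, 127, 132, 136, 138, 139, 142, 144, 145, 153, 157, 160, 164.
n = 20.
r = (60/100)·(20 + 1) = 12.6.
Rank 12 is 138 and rank 13 is 139.
Interpolate: 138 + 0.6·(139 − 138) = 138 + 0.6·1 = 138.6.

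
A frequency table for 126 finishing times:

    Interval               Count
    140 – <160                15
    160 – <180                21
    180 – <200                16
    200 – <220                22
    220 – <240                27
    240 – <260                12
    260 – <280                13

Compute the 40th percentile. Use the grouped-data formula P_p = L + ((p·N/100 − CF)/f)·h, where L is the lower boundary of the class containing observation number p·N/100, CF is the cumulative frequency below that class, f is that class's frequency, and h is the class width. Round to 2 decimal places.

198.00

N = 126; target position k = 40/100 · 126 = 50.4.
Cumulative frequencies: 15, 36, 52, 74, 101, 113, 126.
Observation 50.4 falls in the class 180 – <200.
L = 180, CF = 36, f = 16, h = 20.
P40 = 180 + ((50.4 − 36)/16)·20 = 180 + 18 = 198.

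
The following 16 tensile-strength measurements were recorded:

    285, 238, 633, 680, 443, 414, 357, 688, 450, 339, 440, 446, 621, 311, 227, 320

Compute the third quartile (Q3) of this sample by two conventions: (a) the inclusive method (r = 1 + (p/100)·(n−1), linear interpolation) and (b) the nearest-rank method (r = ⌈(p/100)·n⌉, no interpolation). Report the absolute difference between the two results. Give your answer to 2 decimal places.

Sorted: 227, 238, 285, 311, 320, 339, 357, 414, 440, 443, 446, 450, 621, 633, 680, 688.
n = 16.
(a) r = 12.25; between ranks 12 (450) and 13 (621): 492.75.
(b) the nearest-rank method: rank 12 → 450.
|492.75 − 450| = 42.75.

42.75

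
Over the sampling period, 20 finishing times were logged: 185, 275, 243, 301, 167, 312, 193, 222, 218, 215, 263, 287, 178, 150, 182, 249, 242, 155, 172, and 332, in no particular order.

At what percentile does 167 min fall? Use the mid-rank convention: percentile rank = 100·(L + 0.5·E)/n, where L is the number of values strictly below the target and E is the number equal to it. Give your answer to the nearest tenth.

12.5

Sorted: 150, 155, 167, 172, 178, 182, 185, 193, 215, 218, 222, 242, 243, 249, 263, 275, 287, 301, 312, 332.
Count below 167: L = 2; count equal: E = 1; n = 20.
Percentile rank = 100·(2 + 0.5·1)/20 = 100·2.5/20 = 12.5.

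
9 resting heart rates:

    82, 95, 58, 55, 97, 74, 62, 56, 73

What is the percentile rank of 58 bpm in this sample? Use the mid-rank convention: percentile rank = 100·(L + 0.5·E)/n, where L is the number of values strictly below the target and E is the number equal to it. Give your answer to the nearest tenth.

27.8

Sorted: 55, 56, 58, 62, 73, 74, 82, 95, 97.
Count below 58: L = 2; count equal: E = 1; n = 9.
Percentile rank = 100·(2 + 0.5·1)/9 = 100·2.5/9 = 27.78.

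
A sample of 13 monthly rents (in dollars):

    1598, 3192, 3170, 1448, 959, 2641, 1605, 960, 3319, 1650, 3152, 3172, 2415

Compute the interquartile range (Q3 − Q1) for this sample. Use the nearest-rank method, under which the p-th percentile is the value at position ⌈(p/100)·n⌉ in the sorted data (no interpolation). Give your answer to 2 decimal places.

Sorted: 959, 960, 1448, 1598, 1605, 1650, 2415, 2641, 3152, 3170, 3172, 3192, 3319.
n = 13.
P25: rank ⌈25/100·13⌉ = 4 → 1598.
P75: rank ⌈75/100·13⌉ = 10 → 3170.
Difference: 3170 − 1598 = 1572.

1572.00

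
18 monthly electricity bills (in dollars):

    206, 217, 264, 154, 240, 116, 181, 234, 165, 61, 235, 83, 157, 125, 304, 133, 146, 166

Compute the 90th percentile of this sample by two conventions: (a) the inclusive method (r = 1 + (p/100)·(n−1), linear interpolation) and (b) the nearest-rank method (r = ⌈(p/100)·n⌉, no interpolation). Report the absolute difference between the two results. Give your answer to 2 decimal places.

Sorted: 61, 83, 116, 125, 133, 146, 154, 157, 165, 166, 181, 206, 217, 234, 235, 240, 264, 304.
n = 18.
(a) r = 16.3; between ranks 16 (240) and 17 (264): 247.2.
(b) the nearest-rank method: rank 17 → 264.
|247.2 − 264| = 16.8.

16.80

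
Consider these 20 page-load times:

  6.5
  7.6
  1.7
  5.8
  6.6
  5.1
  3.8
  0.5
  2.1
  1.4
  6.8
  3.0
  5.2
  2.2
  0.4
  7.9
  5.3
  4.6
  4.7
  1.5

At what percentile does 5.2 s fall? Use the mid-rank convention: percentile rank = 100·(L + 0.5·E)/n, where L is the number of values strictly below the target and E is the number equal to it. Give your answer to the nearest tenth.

62.5

Sorted: 0.4, 0.5, 1.4, 1.5, 1.7, 2.1, 2.2, 3.0, 3.8, 4.6, 4.7, 5.1, 5.2, 5.3, 5.8, 6.5, 6.6, 6.8, 7.6, 7.9.
Count below 5.2: L = 12; count equal: E = 1; n = 20.
Percentile rank = 100·(12 + 0.5·1)/20 = 100·12.5/20 = 62.5.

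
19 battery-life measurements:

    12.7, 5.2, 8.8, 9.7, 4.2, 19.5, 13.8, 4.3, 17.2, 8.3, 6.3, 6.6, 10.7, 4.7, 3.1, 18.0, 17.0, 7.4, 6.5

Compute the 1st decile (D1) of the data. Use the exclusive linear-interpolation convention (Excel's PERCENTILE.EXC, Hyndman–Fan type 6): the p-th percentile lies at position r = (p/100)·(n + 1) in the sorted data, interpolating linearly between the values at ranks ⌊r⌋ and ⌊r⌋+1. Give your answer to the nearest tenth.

Sorted: 3.1, 4.2, 4.3, 4.7, 5.2, 6.3, 6.5, 6.6, 7.4, 8.3, 8.8, 9.7, 10.7, 12.7, 13.8, 17.0, 17.2, 18.0, 19.5.
n = 19.
r = (10/100)·(19 + 1) = 2.
r is an integer, so P10 is the value at rank 2: 4.2.

4.2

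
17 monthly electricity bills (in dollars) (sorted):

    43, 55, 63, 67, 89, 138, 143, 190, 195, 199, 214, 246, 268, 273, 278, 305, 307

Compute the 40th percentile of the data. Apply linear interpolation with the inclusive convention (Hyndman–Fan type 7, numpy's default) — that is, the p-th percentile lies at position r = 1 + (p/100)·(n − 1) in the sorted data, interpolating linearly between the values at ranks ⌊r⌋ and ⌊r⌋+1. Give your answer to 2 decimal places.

161.80

n = 17.
r = 1 + (40/100)·(17 − 1) = 1 + 6.4 = 7.4.
Rank 7 is 143 and rank 8 is 190.
Interpolate: 143 + 0.4·(190 − 143) = 143 + 0.4·47 = 161.8.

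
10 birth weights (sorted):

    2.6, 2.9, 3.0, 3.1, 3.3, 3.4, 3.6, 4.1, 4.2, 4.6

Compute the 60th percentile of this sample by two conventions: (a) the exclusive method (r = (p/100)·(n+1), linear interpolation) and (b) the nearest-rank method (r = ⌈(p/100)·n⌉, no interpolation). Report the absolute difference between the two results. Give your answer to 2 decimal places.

n = 10.
(a) r = 6.6; between ranks 6 (3.4) and 7 (3.6): 3.52.
(b) the nearest-rank method: rank 6 → 3.4.
|3.52 − 3.4| = 0.12.

0.12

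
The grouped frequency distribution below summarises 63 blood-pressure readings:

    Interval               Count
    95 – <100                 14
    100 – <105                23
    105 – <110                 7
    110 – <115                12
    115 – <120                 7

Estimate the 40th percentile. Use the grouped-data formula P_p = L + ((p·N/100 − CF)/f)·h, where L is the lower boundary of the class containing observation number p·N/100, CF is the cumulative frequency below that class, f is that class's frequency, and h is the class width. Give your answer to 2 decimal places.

102.43

N = 63; target position k = 40/100 · 63 = 25.2.
Cumulative frequencies: 14, 37, 44, 56, 63.
Observation 25.2 falls in the class 100 – <105.
L = 100, CF = 14, f = 23, h = 5.
P40 = 100 + ((25.2 − 14)/23)·5 = 100 + 2.43478 = 102.435.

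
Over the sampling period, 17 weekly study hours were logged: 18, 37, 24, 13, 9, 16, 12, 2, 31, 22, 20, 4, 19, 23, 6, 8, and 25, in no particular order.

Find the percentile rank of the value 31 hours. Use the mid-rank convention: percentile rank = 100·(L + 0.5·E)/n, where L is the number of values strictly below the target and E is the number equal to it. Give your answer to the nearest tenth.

91.2

Sorted: 2, 4, 6, 8, 9, 12, 13, 16, 18, 19, 20, 22, 23, 24, 25, 31, 37.
Count below 31: L = 15; count equal: E = 1; n = 17.
Percentile rank = 100·(15 + 0.5·1)/17 = 100·15.5/17 = 91.18.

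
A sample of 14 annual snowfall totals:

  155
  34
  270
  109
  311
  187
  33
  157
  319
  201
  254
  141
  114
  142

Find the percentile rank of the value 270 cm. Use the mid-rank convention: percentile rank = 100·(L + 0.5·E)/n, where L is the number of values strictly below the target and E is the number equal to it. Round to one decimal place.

Sorted: 33, 34, 109, 114, 141, 142, 155, 157, 187, 201, 254, 270, 311, 319.
Count below 270: L = 11; count equal: E = 1; n = 14.
Percentile rank = 100·(11 + 0.5·1)/14 = 100·11.5/14 = 82.14.

82.1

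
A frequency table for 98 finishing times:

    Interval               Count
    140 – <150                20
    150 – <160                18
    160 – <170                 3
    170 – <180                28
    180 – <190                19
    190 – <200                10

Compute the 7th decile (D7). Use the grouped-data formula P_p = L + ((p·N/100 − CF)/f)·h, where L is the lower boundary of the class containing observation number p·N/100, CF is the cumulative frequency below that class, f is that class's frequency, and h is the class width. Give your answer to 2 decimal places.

179.86

N = 98; target position k = 70/100 · 98 = 68.6.
Cumulative frequencies: 20, 38, 41, 69, 88, 98.
Observation 68.6 falls in the class 170 – <180.
L = 170, CF = 41, f = 28, h = 10.
P70 = 170 + ((68.6 − 41)/28)·10 = 170 + 9.85714 = 179.857.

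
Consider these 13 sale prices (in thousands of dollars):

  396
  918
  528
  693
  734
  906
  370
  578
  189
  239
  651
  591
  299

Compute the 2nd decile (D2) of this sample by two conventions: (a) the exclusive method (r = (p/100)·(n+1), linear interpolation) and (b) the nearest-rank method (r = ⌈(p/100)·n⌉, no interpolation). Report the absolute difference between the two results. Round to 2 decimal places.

Sorted: 189, 239, 299, 370, 396, 528, 578, 591, 651, 693, 734, 906, 918.
n = 13.
(a) r = 2.8; between ranks 2 (239) and 3 (299): 287.
(b) the nearest-rank method: rank 3 → 299.
|287 − 299| = 12.

12.00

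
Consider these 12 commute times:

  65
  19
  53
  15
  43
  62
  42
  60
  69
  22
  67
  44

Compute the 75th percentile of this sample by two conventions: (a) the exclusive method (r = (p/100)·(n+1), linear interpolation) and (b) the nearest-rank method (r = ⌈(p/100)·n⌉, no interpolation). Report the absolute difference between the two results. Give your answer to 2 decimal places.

Sorted: 15, 19, 22, 42, 43, 44, 53, 60, 62, 65, 67, 69.
n = 12.
(a) r = 9.75; between ranks 9 (62) and 10 (65): 64.25.
(b) the nearest-rank method: rank 9 → 62.
|64.25 − 62| = 2.25.

2.25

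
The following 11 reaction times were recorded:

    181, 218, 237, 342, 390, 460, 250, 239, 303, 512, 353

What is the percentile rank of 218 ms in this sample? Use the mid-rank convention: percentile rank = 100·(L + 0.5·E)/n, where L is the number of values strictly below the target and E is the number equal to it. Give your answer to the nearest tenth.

13.6

Sorted: 181, 218, 237, 239, 250, 303, 342, 353, 390, 460, 512.
Count below 218: L = 1; count equal: E = 1; n = 11.
Percentile rank = 100·(1 + 0.5·1)/11 = 100·1.5/11 = 13.64.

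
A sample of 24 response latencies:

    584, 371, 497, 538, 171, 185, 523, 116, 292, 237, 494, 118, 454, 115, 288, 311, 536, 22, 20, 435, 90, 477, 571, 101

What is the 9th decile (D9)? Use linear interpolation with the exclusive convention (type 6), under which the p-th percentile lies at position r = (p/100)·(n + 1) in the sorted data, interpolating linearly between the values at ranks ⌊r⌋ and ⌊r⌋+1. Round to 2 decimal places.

554.50

Sorted: 20, 22, 90, 101, 115, 116, 118, 171, 185, 237, 288, 292, 311, 371, 435, 454, 477, 494, 497, 523, 536, 538, 571, 584.
n = 24.
r = (90/100)·(24 + 1) = 22.5.
Rank 22 is 538 and rank 23 is 571.
Interpolate: 538 + 0.5·(571 − 538) = 538 + 0.5·33 = 554.5.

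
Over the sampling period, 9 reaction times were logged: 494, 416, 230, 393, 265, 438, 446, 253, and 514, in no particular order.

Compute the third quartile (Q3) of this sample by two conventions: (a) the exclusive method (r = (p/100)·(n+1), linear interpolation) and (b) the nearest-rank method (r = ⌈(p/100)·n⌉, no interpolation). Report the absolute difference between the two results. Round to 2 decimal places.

24.00

Sorted: 230, 253, 265, 393, 416, 438, 446, 494, 514.
n = 9.
(a) r = 7.5; between ranks 7 (446) and 8 (494): 470.
(b) the nearest-rank method: rank 7 → 446.
|470 − 446| = 24.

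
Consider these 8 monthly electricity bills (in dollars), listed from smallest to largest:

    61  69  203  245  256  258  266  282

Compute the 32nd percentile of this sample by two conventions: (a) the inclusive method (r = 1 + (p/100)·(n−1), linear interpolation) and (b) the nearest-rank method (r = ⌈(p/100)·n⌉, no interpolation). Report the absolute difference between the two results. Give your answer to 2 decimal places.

10.08

n = 8.
(a) r = 3.24; between ranks 3 (203) and 4 (245): 213.08.
(b) the nearest-rank method: rank 3 → 203.
|213.08 − 203| = 10.08.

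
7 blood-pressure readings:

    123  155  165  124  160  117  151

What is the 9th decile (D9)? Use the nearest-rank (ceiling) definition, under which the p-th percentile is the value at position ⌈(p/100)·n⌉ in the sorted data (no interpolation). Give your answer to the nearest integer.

165

Sorted: 117, 123, 124, 151, 155, 160, 165.
n = 7.
Position = ⌈90/100 · 7⌉ = ⌈6.3⌉ = 7.
The value at rank 7 is 165.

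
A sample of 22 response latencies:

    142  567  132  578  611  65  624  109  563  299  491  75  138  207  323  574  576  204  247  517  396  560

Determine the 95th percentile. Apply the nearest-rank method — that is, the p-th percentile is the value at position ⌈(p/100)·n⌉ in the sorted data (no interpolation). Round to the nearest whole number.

Sorted: 65, 75, 109, 132, 138, 142, 204, 207, 247, 299, 323, 396, 491, 517, 560, 563, 567, 574, 576, 578, 611, 624.
n = 22.
Position = ⌈95/100 · 22⌉ = ⌈20.9⌉ = 21.
The value at rank 21 is 611.

611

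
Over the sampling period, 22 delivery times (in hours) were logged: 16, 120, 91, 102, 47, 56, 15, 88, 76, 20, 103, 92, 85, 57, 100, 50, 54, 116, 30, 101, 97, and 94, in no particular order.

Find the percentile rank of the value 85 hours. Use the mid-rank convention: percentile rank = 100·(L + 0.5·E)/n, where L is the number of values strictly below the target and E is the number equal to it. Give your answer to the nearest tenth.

47.7

Sorted: 15, 16, 20, 30, 47, 50, 54, 56, 57, 76, 85, 88, 91, 92, 94, 97, 100, 101, 102, 103, 116, 120.
Count below 85: L = 10; count equal: E = 1; n = 22.
Percentile rank = 100·(10 + 0.5·1)/22 = 100·10.5/22 = 47.73.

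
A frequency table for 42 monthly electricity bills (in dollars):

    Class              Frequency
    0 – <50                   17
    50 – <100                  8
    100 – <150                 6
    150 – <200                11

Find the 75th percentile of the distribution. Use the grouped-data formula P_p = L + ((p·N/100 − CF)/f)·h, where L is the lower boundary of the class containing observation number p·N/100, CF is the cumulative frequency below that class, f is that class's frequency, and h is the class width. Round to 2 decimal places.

152.27

N = 42; target position k = 75/100 · 42 = 31.5.
Cumulative frequencies: 17, 25, 31, 42.
Observation 31.5 falls in the class 150 – <200.
L = 150, CF = 31, f = 11, h = 50.
P75 = 150 + ((31.5 − 31)/11)·50 = 150 + 2.27273 = 152.273.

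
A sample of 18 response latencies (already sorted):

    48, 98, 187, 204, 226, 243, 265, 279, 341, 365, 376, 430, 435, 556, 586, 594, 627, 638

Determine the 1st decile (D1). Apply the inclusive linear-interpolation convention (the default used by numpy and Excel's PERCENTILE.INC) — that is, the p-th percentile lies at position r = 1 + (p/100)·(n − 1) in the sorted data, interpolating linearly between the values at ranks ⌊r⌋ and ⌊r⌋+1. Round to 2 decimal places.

160.30

n = 18.
r = 1 + (10/100)·(18 − 1) = 1 + 1.7 = 2.7.
Rank 2 is 98 and rank 3 is 187.
Interpolate: 98 + 0.7·(187 − 98) = 98 + 0.7·89 = 160.3.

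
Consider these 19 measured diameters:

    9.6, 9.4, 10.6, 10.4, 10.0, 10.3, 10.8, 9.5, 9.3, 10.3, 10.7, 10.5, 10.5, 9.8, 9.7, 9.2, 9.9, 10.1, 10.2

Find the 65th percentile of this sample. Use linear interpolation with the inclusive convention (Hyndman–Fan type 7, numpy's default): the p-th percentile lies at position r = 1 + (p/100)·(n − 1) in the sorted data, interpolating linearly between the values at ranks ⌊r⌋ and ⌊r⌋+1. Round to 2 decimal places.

10.30

Sorted: 9.2, 9.3, 9.4, 9.5, 9.6, 9.7, 9.8, 9.9, 10.0, 10.1, 10.2, 10.3, 10.3, 10.4, 10.5, 10.5, 10.6, 10.7, 10.8.
n = 19.
r = 1 + (65/100)·(19 − 1) = 1 + 11.7 = 12.7.
Rank 12 is 10.3 and rank 13 is 10.3.
Interpolate: 10.3 + 0.7·(10.3 − 10.3) = 10.3 + 0.7·0 = 10.3.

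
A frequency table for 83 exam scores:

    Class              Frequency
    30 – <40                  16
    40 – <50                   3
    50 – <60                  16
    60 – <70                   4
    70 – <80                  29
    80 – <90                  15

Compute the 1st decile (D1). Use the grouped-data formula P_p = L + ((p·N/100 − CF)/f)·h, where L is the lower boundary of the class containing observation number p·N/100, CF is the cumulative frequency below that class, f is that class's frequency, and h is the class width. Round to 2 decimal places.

35.19

N = 83; target position k = 10/100 · 83 = 8.3.
Cumulative frequencies: 16, 19, 35, 39, 68, 83.
Observation 8.3 falls in the class 30 – <40.
L = 30, CF = 0, f = 16, h = 10.
P10 = 30 + ((8.3 − 0)/16)·10 = 30 + 5.1875 = 35.1875.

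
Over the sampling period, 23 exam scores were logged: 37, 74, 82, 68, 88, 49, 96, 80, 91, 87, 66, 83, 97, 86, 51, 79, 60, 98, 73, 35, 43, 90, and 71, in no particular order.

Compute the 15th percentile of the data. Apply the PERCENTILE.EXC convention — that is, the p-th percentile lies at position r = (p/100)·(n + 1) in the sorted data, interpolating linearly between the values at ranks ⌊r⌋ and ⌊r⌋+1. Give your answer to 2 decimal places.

46.60

Sorted: 35, 37, 43, 49, 51, 60, 66, 68, 71, 73, 74, 79, 80, 82, 83, 86, 87, 88, 90, 91, 96, 97, 98.
n = 23.
r = (15/100)·(23 + 1) = 3.6.
Rank 3 is 43 and rank 4 is 49.
Interpolate: 43 + 0.6·(49 − 43) = 43 + 0.6·6 = 46.6.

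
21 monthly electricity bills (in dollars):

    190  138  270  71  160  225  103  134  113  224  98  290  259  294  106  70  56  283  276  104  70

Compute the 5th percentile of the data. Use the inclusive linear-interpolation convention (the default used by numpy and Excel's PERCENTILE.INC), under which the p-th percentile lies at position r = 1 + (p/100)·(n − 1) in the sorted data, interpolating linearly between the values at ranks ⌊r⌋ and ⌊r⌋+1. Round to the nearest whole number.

Sorted: 56, 70, 70, 71, 98, 103, 104, 106, 113, 134, 138, 160, 190, 224, 225, 259, 270, 276, 283, 290, 294.
n = 21.
r = 1 + (5/100)·(21 − 1) = 1 + 1 = 2.
r is an integer, so P5 is the value at rank 2: 70.

70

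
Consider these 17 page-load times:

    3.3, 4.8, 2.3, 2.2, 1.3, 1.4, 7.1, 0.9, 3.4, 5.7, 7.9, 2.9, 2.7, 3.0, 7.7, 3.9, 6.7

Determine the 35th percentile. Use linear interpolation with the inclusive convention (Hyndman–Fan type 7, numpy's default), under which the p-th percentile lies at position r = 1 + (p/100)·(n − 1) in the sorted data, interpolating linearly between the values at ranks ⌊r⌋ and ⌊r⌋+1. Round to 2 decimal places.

Sorted: 0.9, 1.3, 1.4, 2.2, 2.3, 2.7, 2.9, 3.0, 3.3, 3.4, 3.9, 4.8, 5.7, 6.7, 7.1, 7.7, 7.9.
n = 17.
r = 1 + (35/100)·(17 − 1) = 1 + 5.6 = 6.6.
Rank 6 is 2.7 and rank 7 is 2.9.
Interpolate: 2.7 + 0.6·(2.9 − 2.7) = 2.7 + 0.6·0.2 = 2.82.

2.82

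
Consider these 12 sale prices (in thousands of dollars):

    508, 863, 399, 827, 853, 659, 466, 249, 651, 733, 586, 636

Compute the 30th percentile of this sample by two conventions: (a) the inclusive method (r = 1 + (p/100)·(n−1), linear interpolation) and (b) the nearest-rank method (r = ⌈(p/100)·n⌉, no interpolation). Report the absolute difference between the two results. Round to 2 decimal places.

Sorted: 249, 399, 466, 508, 586, 636, 651, 659, 733, 827, 853, 863.
n = 12.
(a) r = 4.3; between ranks 4 (508) and 5 (586): 531.4.
(b) the nearest-rank method: rank 4 → 508.
|531.4 − 508| = 23.4.

23.40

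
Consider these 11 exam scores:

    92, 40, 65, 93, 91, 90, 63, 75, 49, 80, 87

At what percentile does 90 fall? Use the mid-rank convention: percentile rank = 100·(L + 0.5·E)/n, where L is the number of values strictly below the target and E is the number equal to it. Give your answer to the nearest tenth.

Sorted: 40, 49, 63, 65, 75, 80, 87, 90, 91, 92, 93.
Count below 90: L = 7; count equal: E = 1; n = 11.
Percentile rank = 100·(7 + 0.5·1)/11 = 100·7.5/11 = 68.18.

68.2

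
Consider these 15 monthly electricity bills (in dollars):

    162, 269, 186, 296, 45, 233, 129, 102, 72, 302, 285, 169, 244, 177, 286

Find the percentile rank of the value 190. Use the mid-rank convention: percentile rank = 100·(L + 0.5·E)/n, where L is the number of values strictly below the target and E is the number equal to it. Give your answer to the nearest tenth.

53.3

Sorted: 45, 72, 102, 129, 162, 169, 177, 186, 233, 244, 269, 285, 286, 296, 302.
Count below 190: L = 8; count equal: E = 0; n = 15.
Percentile rank = 100·(8 + 0.5·0)/15 = 100·8/15 = 53.33.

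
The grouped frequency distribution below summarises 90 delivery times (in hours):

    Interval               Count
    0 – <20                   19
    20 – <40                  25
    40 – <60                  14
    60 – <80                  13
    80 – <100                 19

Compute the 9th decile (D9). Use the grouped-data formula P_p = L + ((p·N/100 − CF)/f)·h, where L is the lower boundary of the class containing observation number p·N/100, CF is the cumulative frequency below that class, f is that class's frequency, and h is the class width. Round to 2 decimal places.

90.53

N = 90; target position k = 90/100 · 90 = 81.
Cumulative frequencies: 19, 44, 58, 71, 90.
Observation 81 falls in the class 80 – <100.
L = 80, CF = 71, f = 19, h = 20.
P90 = 80 + ((81 − 71)/19)·20 = 80 + 10.5263 = 90.5263.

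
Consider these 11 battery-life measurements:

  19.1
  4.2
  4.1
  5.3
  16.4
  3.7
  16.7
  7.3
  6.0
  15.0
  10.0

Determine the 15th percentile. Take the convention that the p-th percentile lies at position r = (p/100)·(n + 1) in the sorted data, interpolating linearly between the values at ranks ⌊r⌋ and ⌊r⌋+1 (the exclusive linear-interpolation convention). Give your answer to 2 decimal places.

Sorted: 3.7, 4.1, 4.2, 5.3, 6.0, 7.3, 10.0, 15.0, 16.4, 16.7, 19.1.
n = 11.
r = (15/100)·(11 + 1) = 1.8.
Rank 1 is 3.7 and rank 2 is 4.1.
Interpolate: 3.7 + 0.8·(4.1 − 3.7) = 3.7 + 0.8·0.4 = 4.02.

4.02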